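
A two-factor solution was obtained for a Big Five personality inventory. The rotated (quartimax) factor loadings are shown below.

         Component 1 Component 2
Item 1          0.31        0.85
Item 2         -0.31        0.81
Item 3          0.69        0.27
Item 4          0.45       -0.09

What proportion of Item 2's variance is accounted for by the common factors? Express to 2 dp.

h² = (-0.31)² + 0.81² = 0.0961 + 0.6561 = 0.7522

0.75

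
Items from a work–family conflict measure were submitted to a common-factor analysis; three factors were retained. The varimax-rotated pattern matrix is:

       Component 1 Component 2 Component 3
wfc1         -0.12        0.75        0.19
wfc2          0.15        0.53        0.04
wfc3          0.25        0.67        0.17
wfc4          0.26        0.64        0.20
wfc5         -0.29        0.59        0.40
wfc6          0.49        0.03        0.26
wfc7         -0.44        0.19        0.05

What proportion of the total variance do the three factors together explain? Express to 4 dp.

0.4441

SS loadings by factor: 0.6848, 2.0870, 0.3367; total = 3.1085.
Total variance with 7 standardized items is 7, so the solution explains 3.1085/7 = 0.4441.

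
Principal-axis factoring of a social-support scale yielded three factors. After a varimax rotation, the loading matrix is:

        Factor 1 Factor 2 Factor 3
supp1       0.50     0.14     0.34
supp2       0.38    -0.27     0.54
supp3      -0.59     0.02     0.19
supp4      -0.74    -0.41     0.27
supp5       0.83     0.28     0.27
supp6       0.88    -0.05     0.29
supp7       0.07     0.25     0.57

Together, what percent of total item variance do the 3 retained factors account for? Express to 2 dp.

SS loadings by factor: 2.7583, 0.4044, 0.9981; total = 4.1608.
Total variance with 7 standardized items is 7, so the solution explains 4.1608/7 = 0.5944 = 59.44%.

59.44%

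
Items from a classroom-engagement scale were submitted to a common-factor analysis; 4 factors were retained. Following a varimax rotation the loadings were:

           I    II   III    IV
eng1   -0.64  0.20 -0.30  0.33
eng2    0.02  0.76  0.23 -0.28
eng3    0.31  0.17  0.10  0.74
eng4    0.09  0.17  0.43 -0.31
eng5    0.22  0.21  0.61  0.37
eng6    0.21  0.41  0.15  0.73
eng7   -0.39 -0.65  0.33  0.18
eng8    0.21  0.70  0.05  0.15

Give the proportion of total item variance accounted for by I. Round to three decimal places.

0.100

SS loadings for I = (-0.64)² + 0.02² + 0.31² + 0.09² + 0.22² + 0.21² + (-0.39)² + 0.21² = 0.8029
Proportion of variance = 0.8029 / 8 = 0.1004.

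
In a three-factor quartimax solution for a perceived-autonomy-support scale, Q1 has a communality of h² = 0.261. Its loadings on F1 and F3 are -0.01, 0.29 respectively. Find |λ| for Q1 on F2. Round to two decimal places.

Under orthogonal rotation h² = Σλ², so λ_F2² = h² − (0.0842) = 0.261 − 0.0842 = 0.1768.
|λ| = √0.1768 = 0.4205.

0.42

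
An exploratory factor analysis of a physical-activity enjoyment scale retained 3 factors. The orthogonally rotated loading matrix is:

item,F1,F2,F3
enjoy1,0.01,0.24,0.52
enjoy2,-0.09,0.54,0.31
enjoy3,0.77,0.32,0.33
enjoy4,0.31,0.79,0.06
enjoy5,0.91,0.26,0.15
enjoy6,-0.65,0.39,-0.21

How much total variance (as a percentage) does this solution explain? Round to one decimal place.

63.1%

Communalities: 0.3281, 0.3958, 0.8042, 0.7238, 0.9182, 0.6187; Σh² = 3.7888.
Total variance with 6 standardized items is 6, so the solution explains 3.7888/6 = 0.6315 = 63.15%.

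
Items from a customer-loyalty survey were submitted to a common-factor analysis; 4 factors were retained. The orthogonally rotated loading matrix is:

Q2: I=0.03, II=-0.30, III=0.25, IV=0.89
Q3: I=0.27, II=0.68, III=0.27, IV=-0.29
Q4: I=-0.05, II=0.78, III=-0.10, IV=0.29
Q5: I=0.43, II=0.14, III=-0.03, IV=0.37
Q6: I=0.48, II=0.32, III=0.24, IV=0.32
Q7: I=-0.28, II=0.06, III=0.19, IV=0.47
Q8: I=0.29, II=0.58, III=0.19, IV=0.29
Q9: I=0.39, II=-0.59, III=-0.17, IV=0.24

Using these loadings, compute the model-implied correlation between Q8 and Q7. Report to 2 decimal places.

r̂ = Σ λ_i·λ_j across factors = (0.29)(-0.28) + (0.58)(0.06) + (0.19)(0.19) + (0.29)(0.47)
  = -0.0812 +0.0348 +0.0361 +0.1363 = 0.1260

0.13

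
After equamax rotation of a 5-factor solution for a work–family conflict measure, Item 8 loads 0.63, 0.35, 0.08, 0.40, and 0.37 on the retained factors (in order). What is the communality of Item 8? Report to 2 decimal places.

0.82

h² = 0.63² + 0.35² + 0.08² + 0.40² + 0.37² = 0.3969 + 0.1225 + 0.0064 + 0.1600 + 0.1369 = 0.8227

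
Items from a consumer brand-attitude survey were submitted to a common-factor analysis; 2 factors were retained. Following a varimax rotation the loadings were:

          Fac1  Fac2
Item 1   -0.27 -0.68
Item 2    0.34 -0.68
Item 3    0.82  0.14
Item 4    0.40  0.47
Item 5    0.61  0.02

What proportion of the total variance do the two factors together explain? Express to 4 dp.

0.5117

Communalities: 0.5353, 0.5780, 0.6920, 0.3809, 0.3725; Σh² = 2.5587.
Total variance with 5 standardized items is 5, so the solution explains 2.5587/5 = 0.5117.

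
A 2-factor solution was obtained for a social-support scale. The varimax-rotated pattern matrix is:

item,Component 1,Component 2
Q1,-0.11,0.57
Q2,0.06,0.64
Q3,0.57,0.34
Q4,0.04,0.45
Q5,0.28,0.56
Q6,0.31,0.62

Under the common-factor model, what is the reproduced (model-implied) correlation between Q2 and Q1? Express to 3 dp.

0.358

r̂ = Σ λ_i·λ_j across factors = (0.06)(-0.11) + (0.64)(0.57)
  = -0.0066 +0.3648 = 0.3582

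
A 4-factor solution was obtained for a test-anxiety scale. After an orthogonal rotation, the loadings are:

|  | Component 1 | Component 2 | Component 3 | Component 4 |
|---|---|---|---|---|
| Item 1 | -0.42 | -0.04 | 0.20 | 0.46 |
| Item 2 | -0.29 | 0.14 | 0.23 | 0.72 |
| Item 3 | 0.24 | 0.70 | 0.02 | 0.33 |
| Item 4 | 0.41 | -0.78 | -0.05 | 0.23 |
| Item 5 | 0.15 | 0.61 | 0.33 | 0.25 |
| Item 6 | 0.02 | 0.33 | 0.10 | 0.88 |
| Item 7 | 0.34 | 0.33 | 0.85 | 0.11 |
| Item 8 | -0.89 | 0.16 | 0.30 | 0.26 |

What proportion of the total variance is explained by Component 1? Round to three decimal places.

0.177

SS loadings for Component 1 = (-0.42)² + (-0.29)² + 0.24² + 0.41² + 0.15² + 0.02² + 0.34² + (-0.89)² = 1.4168
Proportion of variance = 1.4168 / 8 = 0.1771.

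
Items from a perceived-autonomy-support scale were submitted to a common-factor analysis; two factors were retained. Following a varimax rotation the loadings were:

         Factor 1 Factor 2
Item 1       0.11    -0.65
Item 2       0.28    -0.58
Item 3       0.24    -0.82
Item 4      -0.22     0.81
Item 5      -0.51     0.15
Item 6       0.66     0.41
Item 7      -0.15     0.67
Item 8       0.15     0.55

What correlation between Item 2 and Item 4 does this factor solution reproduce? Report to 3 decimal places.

-0.531

r̂ = Σ λ_i·λ_j across factors = (0.28)(-0.22) + (-0.58)(0.81)
  = -0.0616 -0.4698 = -0.5314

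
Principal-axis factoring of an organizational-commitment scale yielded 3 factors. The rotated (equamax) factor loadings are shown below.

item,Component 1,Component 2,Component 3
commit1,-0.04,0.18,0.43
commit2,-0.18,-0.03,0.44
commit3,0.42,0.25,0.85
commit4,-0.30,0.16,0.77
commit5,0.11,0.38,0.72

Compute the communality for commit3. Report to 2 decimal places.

h² = 0.42² + 0.25² + 0.85² = 0.1764 + 0.0625 + 0.7225 = 0.9614

0.96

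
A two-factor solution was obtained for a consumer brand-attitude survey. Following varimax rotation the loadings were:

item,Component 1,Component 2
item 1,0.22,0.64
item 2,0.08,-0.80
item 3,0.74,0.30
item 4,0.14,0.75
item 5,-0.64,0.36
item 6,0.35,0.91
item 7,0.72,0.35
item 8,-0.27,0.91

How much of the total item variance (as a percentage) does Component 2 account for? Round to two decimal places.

45.13%

SS loadings for Component 2 = 0.64² + (-0.80)² + 0.30² + 0.75² + 0.36² + 0.91² + 0.35² + 0.91² = 3.6104
With 8 standardized items, total variance = 8. Proportion = 3.6104/8 = 0.4513 → 45.13%.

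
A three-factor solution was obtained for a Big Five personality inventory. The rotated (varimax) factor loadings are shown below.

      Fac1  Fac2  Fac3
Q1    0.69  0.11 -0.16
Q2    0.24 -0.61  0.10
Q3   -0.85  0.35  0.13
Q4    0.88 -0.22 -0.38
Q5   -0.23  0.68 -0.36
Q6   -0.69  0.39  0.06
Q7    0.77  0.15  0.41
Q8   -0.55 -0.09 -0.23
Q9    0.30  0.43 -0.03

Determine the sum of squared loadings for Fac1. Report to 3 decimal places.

SS loadings for Fac1 = 0.69² + 0.24² + (-0.85)² + 0.88² + (-0.23)² + (-0.69)² + 0.77² + (-0.55)² + 0.30² = 0.4761 + 0.0576 + 0.7225 + 0.7744 + 0.0529 + 0.4761 + 0.5929 + 0.3025 + 0.0900 = 3.5450

3.545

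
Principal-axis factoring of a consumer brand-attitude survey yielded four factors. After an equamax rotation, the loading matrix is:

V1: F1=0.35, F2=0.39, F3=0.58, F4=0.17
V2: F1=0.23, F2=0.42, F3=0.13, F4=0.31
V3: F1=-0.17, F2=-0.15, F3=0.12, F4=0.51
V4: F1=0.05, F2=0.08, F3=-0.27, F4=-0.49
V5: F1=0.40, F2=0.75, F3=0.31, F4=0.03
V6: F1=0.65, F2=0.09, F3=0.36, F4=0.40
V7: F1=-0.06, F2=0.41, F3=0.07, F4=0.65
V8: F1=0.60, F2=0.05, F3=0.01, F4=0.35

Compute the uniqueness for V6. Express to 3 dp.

h² = 0.65² + 0.09² + 0.36² + 0.40² = 0.4225 + 0.0081 + 0.1296 + 0.1600 = 0.7202
Uniqueness u² = 1 − h² = 1 − 0.7202 = 0.2798

0.280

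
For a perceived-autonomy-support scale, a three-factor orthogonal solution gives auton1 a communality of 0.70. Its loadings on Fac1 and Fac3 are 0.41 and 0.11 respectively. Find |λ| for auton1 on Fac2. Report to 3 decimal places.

Under orthogonal rotation h² = Σλ², so λ_Fac2² = h² − (0.1802) = 0.70 − 0.1802 = 0.5198.
|λ| = √0.5198 = 0.7210.

0.721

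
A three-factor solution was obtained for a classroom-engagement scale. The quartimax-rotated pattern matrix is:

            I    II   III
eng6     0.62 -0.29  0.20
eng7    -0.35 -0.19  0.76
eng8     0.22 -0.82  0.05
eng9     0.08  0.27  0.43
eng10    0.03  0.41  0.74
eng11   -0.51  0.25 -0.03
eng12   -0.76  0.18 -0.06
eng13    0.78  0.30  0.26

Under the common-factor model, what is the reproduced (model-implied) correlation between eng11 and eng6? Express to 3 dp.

r̂ = Σ λ_i·λ_j across factors = (-0.51)(0.62) + (0.25)(-0.29) + (-0.03)(0.20)
  = -0.3162 -0.0725 -0.0060 = -0.3947

-0.395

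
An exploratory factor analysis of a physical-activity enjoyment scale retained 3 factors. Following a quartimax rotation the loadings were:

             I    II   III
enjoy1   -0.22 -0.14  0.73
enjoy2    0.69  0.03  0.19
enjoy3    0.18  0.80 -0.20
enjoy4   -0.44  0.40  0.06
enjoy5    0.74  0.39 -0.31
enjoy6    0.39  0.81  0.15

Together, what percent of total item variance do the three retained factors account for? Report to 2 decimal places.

63.50%

SS loadings by factor: 1.4502, 1.6287, 0.7312; total = 3.8101.
Total variance with 6 standardized items is 6, so the solution explains 3.8101/6 = 0.6350 = 63.50%.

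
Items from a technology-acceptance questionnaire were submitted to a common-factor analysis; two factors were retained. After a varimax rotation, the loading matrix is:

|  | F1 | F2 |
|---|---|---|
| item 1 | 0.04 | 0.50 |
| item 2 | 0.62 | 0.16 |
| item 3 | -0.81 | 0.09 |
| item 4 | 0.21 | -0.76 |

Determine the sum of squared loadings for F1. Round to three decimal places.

SS loadings for F1 = 0.04² + 0.62² + (-0.81)² + 0.21² = 0.0016 + 0.3844 + 0.6561 + 0.0441 = 1.0862

1.086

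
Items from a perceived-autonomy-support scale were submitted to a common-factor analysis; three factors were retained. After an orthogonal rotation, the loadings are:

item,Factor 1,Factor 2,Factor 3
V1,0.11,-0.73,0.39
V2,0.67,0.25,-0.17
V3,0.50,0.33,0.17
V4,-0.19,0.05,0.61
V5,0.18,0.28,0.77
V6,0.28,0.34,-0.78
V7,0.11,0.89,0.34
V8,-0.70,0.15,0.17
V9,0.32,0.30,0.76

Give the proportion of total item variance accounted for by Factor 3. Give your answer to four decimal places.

0.2784

SS loadings for Factor 3 = 0.39² + (-0.17)² + 0.17² + 0.61² + 0.77² + (-0.78)² + 0.34² + 0.17² + 0.76² = 2.5054
Proportion of variance = 2.5054 / 9 = 0.2784.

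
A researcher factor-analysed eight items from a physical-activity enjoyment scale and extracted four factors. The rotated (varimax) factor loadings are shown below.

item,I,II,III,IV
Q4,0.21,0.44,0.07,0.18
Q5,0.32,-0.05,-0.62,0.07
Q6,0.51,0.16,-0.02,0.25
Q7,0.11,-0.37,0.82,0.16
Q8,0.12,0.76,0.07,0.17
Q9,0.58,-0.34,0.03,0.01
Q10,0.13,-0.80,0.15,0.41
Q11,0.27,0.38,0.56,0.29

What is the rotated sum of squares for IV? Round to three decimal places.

0.407

SS loadings for IV = 0.18² + 0.07² + 0.25² + 0.16² + 0.17² + 0.01² + 0.41² + 0.29² = 0.0324 + 0.0049 + 0.0625 + 0.0256 + 0.0289 + 0.0001 + 0.1681 + 0.0841 = 0.4066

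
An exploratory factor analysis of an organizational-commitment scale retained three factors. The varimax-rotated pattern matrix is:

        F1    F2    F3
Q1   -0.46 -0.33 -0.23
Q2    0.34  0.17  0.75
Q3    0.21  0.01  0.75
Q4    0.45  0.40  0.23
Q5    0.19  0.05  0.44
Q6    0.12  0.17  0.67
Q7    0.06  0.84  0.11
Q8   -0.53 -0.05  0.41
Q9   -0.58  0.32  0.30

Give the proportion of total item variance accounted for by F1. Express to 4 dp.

SS loadings for F1 = (-0.46)² + 0.34² + 0.21² + 0.45² + 0.19² + 0.12² + 0.06² + (-0.53)² + (-0.58)² = 1.2452
Proportion of variance = 1.2452 / 9 = 0.1384.

0.1384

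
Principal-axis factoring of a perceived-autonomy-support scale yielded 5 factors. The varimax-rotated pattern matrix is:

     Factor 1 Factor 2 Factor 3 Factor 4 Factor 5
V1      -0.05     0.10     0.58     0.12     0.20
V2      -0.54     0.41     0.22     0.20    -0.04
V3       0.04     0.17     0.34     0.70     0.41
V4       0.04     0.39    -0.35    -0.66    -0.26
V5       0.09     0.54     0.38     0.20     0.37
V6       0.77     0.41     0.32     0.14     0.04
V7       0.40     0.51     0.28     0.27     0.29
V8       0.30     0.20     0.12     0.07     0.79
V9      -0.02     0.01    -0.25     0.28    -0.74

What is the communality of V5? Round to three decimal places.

0.621

h² = 0.09² + 0.54² + 0.38² + 0.20² + 0.37² = 0.0081 + 0.2916 + 0.1444 + 0.0400 + 0.1369 = 0.6210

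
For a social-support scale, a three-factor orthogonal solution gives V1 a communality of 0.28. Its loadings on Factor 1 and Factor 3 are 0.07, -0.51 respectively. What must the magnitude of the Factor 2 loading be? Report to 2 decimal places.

0.12

Under orthogonal rotation h² = Σλ², so λ_Factor 2² = h² − (0.2650) = 0.28 − 0.2650 = 0.0150.
|λ| = √0.0150 = 0.1225.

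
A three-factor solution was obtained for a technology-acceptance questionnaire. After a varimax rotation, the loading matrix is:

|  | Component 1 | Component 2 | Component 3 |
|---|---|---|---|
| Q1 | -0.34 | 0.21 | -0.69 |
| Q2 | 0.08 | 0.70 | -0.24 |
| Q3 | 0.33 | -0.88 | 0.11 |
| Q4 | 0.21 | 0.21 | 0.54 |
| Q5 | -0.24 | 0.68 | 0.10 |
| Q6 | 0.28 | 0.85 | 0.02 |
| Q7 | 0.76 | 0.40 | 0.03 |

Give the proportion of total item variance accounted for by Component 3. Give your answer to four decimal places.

0.1212

SS loadings for Component 3 = (-0.69)² + (-0.24)² + 0.11² + 0.54² + 0.10² + 0.02² + 0.03² = 0.8487
Proportion of variance = 0.8487 / 7 = 0.1212.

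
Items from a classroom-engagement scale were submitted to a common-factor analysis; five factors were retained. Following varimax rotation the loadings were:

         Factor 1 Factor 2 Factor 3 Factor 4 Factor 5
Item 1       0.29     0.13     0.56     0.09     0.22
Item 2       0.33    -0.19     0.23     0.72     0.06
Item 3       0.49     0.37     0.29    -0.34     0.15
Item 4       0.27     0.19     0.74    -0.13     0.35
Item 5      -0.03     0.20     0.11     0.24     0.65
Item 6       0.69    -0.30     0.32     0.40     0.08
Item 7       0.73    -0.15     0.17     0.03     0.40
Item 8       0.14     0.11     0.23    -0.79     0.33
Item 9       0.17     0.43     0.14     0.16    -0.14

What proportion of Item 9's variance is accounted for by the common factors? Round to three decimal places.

h² = 0.17² + 0.43² + 0.14² + 0.16² + (-0.14)² = 0.0289 + 0.1849 + 0.0196 + 0.0256 + 0.0196 = 0.2786

0.279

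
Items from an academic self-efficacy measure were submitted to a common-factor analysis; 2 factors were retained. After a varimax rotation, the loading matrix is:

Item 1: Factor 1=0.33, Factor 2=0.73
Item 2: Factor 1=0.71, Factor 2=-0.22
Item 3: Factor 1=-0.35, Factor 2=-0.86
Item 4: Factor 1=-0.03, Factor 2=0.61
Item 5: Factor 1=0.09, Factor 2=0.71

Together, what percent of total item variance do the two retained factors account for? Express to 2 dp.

58.83%

SS loadings by factor: 0.7445, 2.1971; total = 2.9416.
Total variance with 5 standardized items is 5, so the solution explains 2.9416/5 = 0.5883 = 58.83%.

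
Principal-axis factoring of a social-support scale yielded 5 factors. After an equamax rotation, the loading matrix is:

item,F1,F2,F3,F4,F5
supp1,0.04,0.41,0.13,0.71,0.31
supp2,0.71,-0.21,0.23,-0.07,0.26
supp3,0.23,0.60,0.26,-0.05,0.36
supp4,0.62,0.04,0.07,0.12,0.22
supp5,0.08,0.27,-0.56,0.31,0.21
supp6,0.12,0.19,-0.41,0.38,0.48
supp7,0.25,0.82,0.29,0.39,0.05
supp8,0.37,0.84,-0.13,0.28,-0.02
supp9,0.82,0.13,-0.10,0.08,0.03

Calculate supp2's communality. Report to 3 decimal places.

h² = 0.71² + (-0.21)² + 0.23² + (-0.07)² + 0.26² = 0.5041 + 0.0441 + 0.0529 + 0.0049 + 0.0676 = 0.6736

0.674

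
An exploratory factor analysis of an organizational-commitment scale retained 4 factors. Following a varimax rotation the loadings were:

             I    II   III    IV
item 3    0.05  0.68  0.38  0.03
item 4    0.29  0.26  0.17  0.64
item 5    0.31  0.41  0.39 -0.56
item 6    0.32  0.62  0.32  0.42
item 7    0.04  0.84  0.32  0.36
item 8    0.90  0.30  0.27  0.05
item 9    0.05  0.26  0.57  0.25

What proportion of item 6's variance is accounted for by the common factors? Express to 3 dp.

0.766

h² = 0.32² + 0.62² + 0.32² + 0.42² = 0.1024 + 0.3844 + 0.1024 + 0.1764 = 0.7656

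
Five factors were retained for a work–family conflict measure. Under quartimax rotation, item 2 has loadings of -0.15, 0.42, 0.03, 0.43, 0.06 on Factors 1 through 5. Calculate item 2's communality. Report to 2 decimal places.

0.39

h² = (-0.15)² + 0.42² + 0.03² + 0.43² + 0.06² = 0.0225 + 0.1764 + 0.0009 + 0.1849 + 0.0036 = 0.3883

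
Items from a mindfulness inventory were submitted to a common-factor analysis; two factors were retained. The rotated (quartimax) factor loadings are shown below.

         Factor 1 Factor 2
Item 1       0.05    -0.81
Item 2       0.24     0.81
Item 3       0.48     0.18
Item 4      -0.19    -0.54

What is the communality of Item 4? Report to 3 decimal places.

0.328

h² = (-0.19)² + (-0.54)² = 0.0361 + 0.2916 = 0.3277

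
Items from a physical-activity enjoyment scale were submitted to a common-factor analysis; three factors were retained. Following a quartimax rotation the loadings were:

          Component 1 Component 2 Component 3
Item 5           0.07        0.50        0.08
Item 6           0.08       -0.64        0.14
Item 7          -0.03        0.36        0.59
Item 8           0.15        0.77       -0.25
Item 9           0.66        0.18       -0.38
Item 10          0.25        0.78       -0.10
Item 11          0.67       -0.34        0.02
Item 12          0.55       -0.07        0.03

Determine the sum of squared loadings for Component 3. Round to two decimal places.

0.59

SS loadings for Component 3 = 0.08² + 0.14² + 0.59² + (-0.25)² + (-0.38)² + (-0.10)² + 0.02² + 0.03² = 0.0064 + 0.0196 + 0.3481 + 0.0625 + 0.1444 + 0.0100 + 0.0004 + 0.0009 = 0.5923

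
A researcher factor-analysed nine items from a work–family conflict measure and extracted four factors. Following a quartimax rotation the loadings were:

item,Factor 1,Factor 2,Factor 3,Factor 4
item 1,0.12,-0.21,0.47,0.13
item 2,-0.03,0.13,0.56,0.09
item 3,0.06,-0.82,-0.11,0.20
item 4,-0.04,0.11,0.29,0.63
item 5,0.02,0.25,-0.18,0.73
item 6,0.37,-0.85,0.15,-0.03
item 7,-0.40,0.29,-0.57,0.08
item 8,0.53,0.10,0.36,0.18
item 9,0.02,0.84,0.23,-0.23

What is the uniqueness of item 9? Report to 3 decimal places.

h² = 0.02² + 0.84² + 0.23² + (-0.23)² = 0.0004 + 0.7056 + 0.0529 + 0.0529 = 0.8118
Uniqueness u² = 1 − h² = 1 − 0.8118 = 0.1882

0.188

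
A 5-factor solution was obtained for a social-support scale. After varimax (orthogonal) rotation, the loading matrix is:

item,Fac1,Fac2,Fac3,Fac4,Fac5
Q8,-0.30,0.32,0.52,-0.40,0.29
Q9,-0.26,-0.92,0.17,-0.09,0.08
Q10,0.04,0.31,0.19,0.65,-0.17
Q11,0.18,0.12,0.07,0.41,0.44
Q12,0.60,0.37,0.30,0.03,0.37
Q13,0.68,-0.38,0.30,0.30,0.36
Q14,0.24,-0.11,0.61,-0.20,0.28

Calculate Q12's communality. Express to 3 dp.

0.725

h² = 0.60² + 0.37² + 0.30² + 0.03² + 0.37² = 0.3600 + 0.1369 + 0.0900 + 0.0009 + 0.1369 = 0.7247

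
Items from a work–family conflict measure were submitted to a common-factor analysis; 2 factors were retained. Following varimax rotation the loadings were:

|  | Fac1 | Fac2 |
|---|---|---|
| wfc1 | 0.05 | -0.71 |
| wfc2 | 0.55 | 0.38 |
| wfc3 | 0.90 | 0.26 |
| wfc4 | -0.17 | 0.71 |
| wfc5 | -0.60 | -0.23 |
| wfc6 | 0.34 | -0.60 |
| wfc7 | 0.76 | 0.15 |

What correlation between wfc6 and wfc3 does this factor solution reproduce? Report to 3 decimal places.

r̂ = Σ λ_i·λ_j across factors = (0.34)(0.90) + (-0.60)(0.26)
  = +0.3060 -0.1560 = 0.1500

0.150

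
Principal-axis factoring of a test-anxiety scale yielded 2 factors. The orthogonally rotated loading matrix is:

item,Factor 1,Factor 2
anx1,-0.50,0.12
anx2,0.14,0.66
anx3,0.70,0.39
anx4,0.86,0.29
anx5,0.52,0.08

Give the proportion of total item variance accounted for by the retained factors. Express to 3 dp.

Communalities: 0.2644, 0.4552, 0.6421, 0.8237, 0.2768; Σh² = 2.4622.
Total variance with 5 standardized items is 5, so the solution explains 2.4622/5 = 0.4924.

0.492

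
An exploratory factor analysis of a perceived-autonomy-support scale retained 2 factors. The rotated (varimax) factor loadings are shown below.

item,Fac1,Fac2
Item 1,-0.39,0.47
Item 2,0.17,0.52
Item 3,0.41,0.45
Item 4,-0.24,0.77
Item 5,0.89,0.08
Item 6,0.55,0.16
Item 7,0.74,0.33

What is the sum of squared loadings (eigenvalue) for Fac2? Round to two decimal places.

SS loadings for Fac2 = 0.47² + 0.52² + 0.45² + 0.77² + 0.08² + 0.16² + 0.33² = 0.2209 + 0.2704 + 0.2025 + 0.5929 + 0.0064 + 0.0256 + 0.1089 = 1.4276

1.43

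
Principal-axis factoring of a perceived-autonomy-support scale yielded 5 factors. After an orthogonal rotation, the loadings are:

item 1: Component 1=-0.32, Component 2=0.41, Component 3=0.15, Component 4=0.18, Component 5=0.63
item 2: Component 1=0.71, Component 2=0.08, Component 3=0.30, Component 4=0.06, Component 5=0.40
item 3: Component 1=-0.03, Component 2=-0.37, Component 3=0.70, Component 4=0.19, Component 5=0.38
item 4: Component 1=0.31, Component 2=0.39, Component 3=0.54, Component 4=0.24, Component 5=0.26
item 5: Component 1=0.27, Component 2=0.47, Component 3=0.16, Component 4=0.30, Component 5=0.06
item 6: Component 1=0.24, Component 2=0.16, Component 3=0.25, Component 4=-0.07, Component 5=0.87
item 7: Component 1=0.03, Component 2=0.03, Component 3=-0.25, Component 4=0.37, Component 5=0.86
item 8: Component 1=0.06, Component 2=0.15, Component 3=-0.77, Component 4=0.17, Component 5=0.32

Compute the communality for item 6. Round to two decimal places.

0.91

h² = 0.24² + 0.16² + 0.25² + (-0.07)² + 0.87² = 0.0576 + 0.0256 + 0.0625 + 0.0049 + 0.7569 = 0.9075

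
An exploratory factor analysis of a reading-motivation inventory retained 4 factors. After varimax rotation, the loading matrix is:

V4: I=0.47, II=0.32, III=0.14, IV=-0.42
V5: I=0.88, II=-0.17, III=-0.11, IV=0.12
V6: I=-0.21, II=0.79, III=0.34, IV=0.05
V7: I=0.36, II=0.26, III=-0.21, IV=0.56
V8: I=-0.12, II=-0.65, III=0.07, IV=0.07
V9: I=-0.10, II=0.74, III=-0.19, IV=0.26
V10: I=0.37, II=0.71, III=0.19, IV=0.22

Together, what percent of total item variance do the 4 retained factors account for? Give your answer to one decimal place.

Communalities: 0.5193, 0.8298, 0.7863, 0.5549, 0.4467, 0.6613, 0.7255; Σh² = 4.5238.
Total variance with 7 standardized items is 7, so the solution explains 4.5238/7 = 0.6463 = 64.63%.

64.6%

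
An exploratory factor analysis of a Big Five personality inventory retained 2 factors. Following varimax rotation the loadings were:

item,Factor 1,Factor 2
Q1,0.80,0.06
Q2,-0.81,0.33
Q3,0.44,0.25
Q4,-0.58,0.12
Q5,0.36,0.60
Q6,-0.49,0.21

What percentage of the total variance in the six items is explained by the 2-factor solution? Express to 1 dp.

SS loadings by factor: 2.1958, 0.5935; total = 2.7893.
Total variance with 6 standardized items is 6, so the solution explains 2.7893/6 = 0.4649 = 46.49%.

46.5%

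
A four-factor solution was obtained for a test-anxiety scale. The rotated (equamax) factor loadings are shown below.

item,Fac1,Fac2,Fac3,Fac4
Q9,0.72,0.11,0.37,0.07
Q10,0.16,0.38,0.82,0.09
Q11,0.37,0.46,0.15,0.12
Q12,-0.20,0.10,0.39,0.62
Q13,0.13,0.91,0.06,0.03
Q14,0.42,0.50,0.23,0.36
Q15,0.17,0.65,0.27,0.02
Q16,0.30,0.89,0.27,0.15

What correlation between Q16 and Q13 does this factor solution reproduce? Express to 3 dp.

r̂ = Σ λ_i·λ_j across factors = (0.30)(0.13) + (0.89)(0.91) + (0.27)(0.06) + (0.15)(0.03)
  = +0.0390 +0.8099 +0.0162 +0.0045 = 0.8696

0.870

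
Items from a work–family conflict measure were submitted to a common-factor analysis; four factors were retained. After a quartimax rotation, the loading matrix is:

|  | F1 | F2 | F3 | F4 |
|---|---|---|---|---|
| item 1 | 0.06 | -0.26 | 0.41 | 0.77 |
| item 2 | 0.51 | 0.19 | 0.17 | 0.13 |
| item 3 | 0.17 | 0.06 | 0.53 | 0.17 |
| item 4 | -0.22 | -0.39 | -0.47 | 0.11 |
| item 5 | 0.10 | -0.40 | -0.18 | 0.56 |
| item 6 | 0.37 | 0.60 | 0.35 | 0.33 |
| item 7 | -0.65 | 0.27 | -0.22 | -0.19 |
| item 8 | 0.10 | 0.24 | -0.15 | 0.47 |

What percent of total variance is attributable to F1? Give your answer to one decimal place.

11.5%

SS loadings for F1 = 0.06² + 0.51² + 0.17² + (-0.22)² + 0.10² + 0.37² + (-0.65)² + 0.10² = 0.9204
With 8 standardized items, total variance = 8. Proportion = 0.9204/8 = 0.1150 → 11.51%.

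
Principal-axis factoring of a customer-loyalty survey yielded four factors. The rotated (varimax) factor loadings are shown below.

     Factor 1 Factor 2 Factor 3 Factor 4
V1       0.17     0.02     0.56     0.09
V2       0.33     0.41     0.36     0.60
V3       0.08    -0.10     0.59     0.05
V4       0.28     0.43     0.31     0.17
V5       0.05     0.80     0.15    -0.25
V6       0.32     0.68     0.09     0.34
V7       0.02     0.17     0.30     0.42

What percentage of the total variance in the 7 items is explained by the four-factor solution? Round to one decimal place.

SS loadings by factor: 0.3279, 1.4947, 1.0080, 0.7540; total = 3.5846.
Total variance with 7 standardized items is 7, so the solution explains 3.5846/7 = 0.5121 = 51.21%.

51.2%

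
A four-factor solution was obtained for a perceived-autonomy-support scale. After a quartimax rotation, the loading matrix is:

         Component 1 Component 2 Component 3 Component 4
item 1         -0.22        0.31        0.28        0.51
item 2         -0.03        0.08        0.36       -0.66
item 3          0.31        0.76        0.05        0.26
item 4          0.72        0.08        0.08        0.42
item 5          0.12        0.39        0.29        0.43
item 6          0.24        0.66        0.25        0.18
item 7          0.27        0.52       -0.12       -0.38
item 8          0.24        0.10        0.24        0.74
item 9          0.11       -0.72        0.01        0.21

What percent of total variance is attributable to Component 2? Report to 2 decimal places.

SS loadings for Component 2 = 0.31² + 0.08² + 0.76² + 0.08² + 0.39² + 0.66² + 0.52² + 0.10² + (-0.72)² = 2.0730
With 9 standardized items, total variance = 9. Proportion = 2.0730/9 = 0.2303 → 23.03%.

23.03%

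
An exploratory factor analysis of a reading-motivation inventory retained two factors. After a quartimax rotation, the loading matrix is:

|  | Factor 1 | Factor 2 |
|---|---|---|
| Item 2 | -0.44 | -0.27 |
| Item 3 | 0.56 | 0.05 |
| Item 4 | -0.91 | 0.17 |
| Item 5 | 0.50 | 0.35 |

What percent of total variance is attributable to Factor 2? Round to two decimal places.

5.67%

SS loadings for Factor 2 = (-0.27)² + 0.05² + 0.17² + 0.35² = 0.2268
With 4 standardized items, total variance = 4. Proportion = 0.2268/4 = 0.0567 → 5.67%.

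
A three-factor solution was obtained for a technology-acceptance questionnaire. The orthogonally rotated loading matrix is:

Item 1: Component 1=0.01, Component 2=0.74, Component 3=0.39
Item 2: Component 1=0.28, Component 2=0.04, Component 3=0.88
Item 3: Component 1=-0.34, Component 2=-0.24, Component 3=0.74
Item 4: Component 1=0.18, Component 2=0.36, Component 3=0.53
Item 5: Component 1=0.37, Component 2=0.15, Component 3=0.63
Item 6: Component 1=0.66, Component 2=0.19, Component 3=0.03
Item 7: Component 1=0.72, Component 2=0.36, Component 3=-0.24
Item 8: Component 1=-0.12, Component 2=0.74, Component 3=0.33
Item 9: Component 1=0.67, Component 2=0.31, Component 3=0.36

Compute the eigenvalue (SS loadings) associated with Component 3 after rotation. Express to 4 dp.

2.4489

SS loadings for Component 3 = 0.39² + 0.88² + 0.74² + 0.53² + 0.63² + 0.03² + (-0.24)² + 0.33² + 0.36² = 0.1521 + 0.7744 + 0.5476 + 0.2809 + 0.3969 + 0.0009 + 0.0576 + 0.1089 + 0.1296 = 2.4489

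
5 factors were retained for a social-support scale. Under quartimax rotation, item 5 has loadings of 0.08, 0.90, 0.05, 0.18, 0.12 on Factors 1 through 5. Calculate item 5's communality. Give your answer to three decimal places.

h² = 0.08² + 0.90² + 0.05² + 0.18² + 0.12² = 0.0064 + 0.8100 + 0.0025 + 0.0324 + 0.0144 = 0.8657

0.866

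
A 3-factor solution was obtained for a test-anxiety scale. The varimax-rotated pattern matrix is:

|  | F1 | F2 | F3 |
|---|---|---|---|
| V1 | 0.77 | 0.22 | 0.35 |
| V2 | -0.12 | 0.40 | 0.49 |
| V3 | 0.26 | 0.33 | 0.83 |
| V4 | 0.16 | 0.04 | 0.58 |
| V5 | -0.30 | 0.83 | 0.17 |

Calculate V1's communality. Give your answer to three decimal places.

h² = 0.77² + 0.22² + 0.35² = 0.5929 + 0.0484 + 0.1225 = 0.7638

0.764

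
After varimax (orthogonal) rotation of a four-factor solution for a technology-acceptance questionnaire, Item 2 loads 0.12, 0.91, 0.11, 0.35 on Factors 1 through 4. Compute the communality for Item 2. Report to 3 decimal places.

0.977

h² = 0.12² + 0.91² + 0.11² + 0.35² = 0.0144 + 0.8281 + 0.0121 + 0.1225 = 0.9771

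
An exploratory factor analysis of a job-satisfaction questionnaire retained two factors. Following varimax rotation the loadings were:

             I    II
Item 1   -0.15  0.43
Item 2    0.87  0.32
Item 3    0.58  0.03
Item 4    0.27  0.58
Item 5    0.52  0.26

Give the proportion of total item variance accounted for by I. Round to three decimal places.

SS loadings for I = (-0.15)² + 0.87² + 0.58² + 0.27² + 0.52² = 1.4591
Proportion of variance = 1.4591 / 5 = 0.2918.

0.292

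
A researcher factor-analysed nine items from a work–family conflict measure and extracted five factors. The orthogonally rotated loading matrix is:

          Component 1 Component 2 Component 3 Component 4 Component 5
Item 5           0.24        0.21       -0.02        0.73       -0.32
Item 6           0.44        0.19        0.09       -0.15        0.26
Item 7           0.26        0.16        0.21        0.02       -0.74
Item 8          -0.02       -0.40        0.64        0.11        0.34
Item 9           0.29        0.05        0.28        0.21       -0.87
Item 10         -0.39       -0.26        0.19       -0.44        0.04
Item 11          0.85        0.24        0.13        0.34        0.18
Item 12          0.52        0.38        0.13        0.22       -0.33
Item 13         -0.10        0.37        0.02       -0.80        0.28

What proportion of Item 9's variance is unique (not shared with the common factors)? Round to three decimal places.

0.034

h² = 0.29² + 0.05² + 0.28² + 0.21² + (-0.87)² = 0.0841 + 0.0025 + 0.0784 + 0.0441 + 0.7569 = 0.9660
Uniqueness u² = 1 − h² = 1 − 0.9660 = 0.0340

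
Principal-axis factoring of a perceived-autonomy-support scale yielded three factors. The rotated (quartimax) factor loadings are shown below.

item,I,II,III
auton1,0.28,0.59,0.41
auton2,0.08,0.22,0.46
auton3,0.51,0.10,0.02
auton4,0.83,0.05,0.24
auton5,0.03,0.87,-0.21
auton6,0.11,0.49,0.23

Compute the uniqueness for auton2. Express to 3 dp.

h² = 0.08² + 0.22² + 0.46² = 0.0064 + 0.0484 + 0.2116 = 0.2664
Uniqueness u² = 1 − h² = 1 − 0.2664 = 0.7336

0.734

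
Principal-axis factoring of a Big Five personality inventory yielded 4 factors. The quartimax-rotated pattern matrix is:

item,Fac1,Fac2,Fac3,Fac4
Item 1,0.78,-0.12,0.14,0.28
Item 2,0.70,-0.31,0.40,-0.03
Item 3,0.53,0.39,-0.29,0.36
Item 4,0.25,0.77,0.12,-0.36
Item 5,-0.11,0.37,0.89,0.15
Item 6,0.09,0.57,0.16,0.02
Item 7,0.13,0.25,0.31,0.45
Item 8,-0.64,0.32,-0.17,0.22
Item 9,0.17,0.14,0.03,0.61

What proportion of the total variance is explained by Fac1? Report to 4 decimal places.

0.2130

SS loadings for Fac1 = 0.78² + 0.70² + 0.53² + 0.25² + (-0.11)² + 0.09² + 0.13² + (-0.64)² + 0.17² = 1.9174
Proportion of variance = 1.9174 / 9 = 0.2130.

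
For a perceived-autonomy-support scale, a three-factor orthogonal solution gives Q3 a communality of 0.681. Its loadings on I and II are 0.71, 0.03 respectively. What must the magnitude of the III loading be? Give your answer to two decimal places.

Under orthogonal rotation h² = Σλ², so λ_III² = h² − (0.5050) = 0.681 − 0.5050 = 0.1760.
|λ| = √0.1760 = 0.4195.

0.42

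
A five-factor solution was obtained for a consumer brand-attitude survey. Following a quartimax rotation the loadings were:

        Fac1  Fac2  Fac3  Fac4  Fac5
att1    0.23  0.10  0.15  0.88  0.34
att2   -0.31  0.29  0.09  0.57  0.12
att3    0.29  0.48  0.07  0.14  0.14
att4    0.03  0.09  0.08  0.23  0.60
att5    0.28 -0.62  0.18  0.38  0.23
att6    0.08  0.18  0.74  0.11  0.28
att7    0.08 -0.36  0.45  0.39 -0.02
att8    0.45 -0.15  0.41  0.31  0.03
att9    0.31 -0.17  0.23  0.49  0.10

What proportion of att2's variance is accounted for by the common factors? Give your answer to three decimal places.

h² = (-0.31)² + 0.29² + 0.09² + 0.57² + 0.12² = 0.0961 + 0.0841 + 0.0081 + 0.3249 + 0.0144 = 0.5276

0.528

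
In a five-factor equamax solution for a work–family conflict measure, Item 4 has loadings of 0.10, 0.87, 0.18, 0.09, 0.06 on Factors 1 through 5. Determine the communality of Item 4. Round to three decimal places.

0.811

h² = 0.10² + 0.87² + 0.18² + 0.09² + 0.06² = 0.0100 + 0.7569 + 0.0324 + 0.0081 + 0.0036 = 0.8110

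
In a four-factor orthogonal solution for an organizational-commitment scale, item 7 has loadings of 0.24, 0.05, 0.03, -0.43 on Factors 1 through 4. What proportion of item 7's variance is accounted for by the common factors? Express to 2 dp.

h² = 0.24² + 0.05² + 0.03² + (-0.43)² = 0.0576 + 0.0025 + 0.0009 + 0.1849 = 0.2459

0.25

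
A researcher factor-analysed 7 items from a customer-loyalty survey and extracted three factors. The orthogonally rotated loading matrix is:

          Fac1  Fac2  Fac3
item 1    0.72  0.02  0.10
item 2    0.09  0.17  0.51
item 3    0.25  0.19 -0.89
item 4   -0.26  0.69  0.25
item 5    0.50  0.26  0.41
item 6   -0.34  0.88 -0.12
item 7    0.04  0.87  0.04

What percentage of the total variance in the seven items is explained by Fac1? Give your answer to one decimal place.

SS loadings for Fac1 = 0.72² + 0.09² + 0.25² + (-0.26)² + 0.50² + (-0.34)² + 0.04² = 1.0238
With 7 standardized items, total variance = 7. Proportion = 1.0238/7 = 0.1463 → 14.63%.

14.6%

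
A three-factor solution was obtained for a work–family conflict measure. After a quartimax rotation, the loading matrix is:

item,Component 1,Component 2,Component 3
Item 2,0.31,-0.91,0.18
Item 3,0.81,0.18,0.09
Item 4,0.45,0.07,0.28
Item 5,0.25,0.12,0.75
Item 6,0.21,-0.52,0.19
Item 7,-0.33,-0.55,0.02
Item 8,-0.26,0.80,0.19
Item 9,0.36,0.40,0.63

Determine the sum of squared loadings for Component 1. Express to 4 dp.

SS loadings for Component 1 = 0.31² + 0.81² + 0.45² + 0.25² + 0.21² + (-0.33)² + (-0.26)² + 0.36² = 0.0961 + 0.6561 + 0.2025 + 0.0625 + 0.0441 + 0.1089 + 0.0676 + 0.1296 = 1.3674

1.3674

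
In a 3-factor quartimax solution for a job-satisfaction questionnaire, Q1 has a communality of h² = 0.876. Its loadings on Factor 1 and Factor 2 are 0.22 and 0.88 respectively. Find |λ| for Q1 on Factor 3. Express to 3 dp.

Under orthogonal rotation h² = Σλ², so λ_Factor 3² = h² − (0.8228) = 0.876 − 0.8228 = 0.0532.
|λ| = √0.0532 = 0.2307.

0.231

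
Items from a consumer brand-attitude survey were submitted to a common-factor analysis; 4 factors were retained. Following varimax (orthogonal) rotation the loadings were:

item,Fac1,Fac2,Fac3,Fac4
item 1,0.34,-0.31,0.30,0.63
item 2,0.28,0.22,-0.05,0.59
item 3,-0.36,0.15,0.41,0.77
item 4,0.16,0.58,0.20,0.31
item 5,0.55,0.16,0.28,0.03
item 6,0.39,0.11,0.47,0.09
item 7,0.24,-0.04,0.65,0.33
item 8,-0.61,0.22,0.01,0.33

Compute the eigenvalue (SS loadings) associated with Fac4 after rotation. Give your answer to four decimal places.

SS loadings for Fac4 = 0.63² + 0.59² + 0.77² + 0.31² + 0.03² + 0.09² + 0.33² + 0.33² = 0.3969 + 0.3481 + 0.5929 + 0.0961 + 0.0009 + 0.0081 + 0.1089 + 0.1089 = 1.6608

1.6608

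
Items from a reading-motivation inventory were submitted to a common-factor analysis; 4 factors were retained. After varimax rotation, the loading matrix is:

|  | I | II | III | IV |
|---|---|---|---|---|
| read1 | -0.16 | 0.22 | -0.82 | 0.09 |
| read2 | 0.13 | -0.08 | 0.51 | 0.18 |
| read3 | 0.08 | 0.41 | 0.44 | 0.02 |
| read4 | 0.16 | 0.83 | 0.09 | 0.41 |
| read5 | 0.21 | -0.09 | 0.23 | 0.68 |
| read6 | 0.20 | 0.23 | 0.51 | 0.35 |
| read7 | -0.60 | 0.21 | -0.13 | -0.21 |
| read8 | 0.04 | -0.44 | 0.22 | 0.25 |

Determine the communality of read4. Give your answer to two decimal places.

0.89

h² = 0.16² + 0.83² + 0.09² + 0.41² = 0.0256 + 0.6889 + 0.0081 + 0.1681 = 0.8907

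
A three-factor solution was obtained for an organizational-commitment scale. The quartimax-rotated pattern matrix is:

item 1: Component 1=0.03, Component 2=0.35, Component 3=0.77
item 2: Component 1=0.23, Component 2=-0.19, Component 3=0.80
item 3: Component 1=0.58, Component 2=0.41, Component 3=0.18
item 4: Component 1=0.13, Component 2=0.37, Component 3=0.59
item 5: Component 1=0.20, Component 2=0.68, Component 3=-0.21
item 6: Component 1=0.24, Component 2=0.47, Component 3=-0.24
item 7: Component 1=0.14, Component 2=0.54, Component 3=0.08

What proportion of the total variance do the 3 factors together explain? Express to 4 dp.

Communalities: 0.7163, 0.7290, 0.5369, 0.5019, 0.5465, 0.3361, 0.3176; Σh² = 3.6843.
Total variance with 7 standardized items is 7, so the solution explains 3.6843/7 = 0.5263.

0.5263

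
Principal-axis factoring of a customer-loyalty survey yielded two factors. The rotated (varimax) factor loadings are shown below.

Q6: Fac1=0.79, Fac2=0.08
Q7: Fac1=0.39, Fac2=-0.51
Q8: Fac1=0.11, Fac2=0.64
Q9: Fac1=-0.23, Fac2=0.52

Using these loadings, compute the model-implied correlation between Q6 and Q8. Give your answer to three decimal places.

r̂ = Σ λ_i·λ_j across factors = (0.79)(0.11) + (0.08)(0.64)
  = +0.0869 +0.0512 = 0.1381

0.138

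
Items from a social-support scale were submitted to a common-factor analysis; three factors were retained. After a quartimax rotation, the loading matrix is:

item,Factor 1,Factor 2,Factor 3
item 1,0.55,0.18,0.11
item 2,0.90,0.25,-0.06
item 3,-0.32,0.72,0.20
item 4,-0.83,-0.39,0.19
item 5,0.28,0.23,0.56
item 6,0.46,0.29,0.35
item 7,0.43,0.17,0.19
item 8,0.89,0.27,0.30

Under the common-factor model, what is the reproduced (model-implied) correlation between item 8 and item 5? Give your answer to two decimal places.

r̂ = Σ λ_i·λ_j across factors = (0.89)(0.28) + (0.27)(0.23) + (0.30)(0.56)
  = +0.2492 +0.0621 +0.1680 = 0.4793

0.48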